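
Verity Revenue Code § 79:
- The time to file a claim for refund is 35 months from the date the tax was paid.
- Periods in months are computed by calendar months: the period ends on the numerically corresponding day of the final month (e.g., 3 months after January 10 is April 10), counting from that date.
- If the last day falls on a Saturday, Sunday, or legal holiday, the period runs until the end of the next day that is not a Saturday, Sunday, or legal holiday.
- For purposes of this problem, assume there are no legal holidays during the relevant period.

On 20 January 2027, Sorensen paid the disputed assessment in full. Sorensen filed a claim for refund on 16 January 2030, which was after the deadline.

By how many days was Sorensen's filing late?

35 months after 20 January 2027 is December 20, 2029.
December 20, 2029 is a Thursday and not a legal holiday, so no extension applies.
The deadline is December 20, 2029; from December 20, 2029 to January 16, 2030 is 27 days.

27 days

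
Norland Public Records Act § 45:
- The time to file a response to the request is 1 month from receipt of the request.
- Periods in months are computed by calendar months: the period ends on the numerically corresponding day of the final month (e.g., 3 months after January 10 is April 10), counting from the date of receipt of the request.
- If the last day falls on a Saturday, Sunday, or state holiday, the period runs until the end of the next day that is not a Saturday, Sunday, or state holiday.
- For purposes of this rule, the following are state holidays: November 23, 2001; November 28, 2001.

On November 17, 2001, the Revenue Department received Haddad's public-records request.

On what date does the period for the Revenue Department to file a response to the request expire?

December 17, 2001

1 month after November 17, 2001 is December 17, 2001.
December 17, 2001 is a Monday and not a state holiday, so no extension applies.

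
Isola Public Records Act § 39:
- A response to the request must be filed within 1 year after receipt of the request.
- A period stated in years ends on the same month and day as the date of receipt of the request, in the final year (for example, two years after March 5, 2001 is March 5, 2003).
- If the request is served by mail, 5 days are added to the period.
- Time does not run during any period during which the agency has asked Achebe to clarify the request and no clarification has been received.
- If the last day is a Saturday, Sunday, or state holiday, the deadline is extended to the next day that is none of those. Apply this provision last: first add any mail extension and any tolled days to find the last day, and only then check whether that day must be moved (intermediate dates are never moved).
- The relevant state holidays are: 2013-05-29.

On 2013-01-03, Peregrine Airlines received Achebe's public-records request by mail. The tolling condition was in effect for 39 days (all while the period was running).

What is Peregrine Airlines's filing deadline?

February 17, 2014

1 year after 2013-01-03 is January 3, 2014.
Service was by mail, adding 5 days: January 3, 2014 + 5 days = January 8, 2014.
Tolling adds 39 days: January 8, 2014 + 39 days = February 16, 2014.
February 16, 2014 is Sunday. The next qualifying day is February 17, 2014.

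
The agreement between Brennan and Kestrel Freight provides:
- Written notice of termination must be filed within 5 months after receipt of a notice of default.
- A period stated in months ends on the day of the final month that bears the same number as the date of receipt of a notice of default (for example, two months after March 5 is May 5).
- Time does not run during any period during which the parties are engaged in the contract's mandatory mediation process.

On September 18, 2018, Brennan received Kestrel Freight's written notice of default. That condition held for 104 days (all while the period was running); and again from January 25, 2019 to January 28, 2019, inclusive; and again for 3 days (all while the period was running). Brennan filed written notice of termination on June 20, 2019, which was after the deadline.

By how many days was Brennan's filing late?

11 days

5 months after September 18, 2018 is February 18, 2019.
Tolling adds 104 days: February 18, 2019 + 104 days = June 2, 2019.
From January 25, 2019 through January 28, 2019 inclusive is 4 days; tolling adds 4 days: June 2, 2019 + 4 days = June 6, 2019.
Tolling adds 3 days: June 6, 2019 + 3 days = June 9, 2019.
The deadline is June 9, 2019; from June 9, 2019 to June 20, 2019 is 11 days.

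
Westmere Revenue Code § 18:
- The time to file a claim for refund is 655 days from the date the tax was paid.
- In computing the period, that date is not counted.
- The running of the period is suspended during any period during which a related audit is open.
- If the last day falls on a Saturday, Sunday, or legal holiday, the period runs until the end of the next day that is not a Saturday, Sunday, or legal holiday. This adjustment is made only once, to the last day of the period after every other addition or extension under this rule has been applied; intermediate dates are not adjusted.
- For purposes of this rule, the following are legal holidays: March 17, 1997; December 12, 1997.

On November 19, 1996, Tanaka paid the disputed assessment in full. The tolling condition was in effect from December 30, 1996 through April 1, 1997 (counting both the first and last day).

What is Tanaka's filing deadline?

December 7, 1998

655 days after November 19, 1996 is September 5, 1998.
From December 30, 1996 through April 1, 1997 inclusive is 93 days; tolling adds 93 days: September 5, 1998 + 93 days = December 7, 1998.
December 7, 1998 is a Monday and not a legal holiday, so no extension applies.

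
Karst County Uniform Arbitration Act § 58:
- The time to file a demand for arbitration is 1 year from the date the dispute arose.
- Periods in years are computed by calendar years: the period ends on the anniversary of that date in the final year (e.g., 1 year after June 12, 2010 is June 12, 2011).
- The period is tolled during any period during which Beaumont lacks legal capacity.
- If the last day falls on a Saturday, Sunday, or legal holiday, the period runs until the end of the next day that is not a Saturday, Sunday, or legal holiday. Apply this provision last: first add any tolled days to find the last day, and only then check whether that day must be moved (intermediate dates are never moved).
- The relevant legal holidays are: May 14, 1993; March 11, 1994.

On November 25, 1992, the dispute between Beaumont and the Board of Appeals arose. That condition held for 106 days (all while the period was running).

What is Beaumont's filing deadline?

March 14, 1994

1 year after November 25, 1992 is November 25, 1993.
Tolling adds 106 days: November 25, 1993 + 106 days = March 11, 1994.
March 11, 1994 is a listed holiday; March 12, 1994 is Saturday; March 13, 1994 is Sunday. The next qualifying day is March 14, 1994.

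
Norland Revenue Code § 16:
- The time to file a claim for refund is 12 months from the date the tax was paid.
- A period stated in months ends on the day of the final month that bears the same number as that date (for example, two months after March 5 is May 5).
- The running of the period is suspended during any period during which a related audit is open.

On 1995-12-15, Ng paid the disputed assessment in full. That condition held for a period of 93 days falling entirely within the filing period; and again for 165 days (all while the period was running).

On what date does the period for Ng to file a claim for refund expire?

12 months after 1995-12-15 is December 15, 1996.
Tolling adds 93 days: December 15, 1996 + 93 days = March 18, 1997.
Tolling adds 165 days: March 18, 1997 + 165 days = August 30, 1997.

August 30, 1997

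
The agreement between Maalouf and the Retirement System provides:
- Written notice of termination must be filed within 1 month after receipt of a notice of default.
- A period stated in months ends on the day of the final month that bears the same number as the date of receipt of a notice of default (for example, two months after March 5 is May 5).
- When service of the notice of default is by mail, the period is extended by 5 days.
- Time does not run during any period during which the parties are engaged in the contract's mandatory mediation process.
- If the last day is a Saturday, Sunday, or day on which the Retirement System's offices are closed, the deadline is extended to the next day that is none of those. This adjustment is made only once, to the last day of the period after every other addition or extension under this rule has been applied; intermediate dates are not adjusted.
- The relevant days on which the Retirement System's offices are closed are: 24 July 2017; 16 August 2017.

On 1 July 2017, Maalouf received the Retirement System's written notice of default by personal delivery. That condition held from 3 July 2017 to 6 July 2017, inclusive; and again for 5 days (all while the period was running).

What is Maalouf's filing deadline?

1 month after 1 July 2017 is August 1, 2017.
Service was not by mail, so no mail extension applies.
From July 3, 2017 through July 6, 2017 inclusive is 4 days; tolling adds 4 days: August 1, 2017 + 4 days = August 5, 2017.
Tolling adds 5 days: August 5, 2017 + 5 days = August 10, 2017.
August 10, 2017 is a Thursday and not a day on which the Retirement System's offices are closed, so no extension applies.

August 10, 2017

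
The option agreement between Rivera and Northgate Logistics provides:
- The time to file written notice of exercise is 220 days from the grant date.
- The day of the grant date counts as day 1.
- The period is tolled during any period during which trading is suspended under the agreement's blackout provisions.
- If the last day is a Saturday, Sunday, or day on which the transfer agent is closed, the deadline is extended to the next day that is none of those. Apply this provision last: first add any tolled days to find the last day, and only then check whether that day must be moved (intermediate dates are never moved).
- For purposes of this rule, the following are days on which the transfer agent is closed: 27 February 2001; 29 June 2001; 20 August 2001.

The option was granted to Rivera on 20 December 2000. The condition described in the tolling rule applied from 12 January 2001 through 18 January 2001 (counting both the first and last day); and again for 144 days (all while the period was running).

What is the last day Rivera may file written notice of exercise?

December 25, 2001

Counting 20 December 2000 as day 1, day 220 is July 27, 2001.
From January 12, 2001 through January 18, 2001 inclusive is 7 days; tolling adds 7 days: July 27, 2001 + 7 days = August 3, 2001.
Tolling adds 144 days: August 3, 2001 + 144 days = December 25, 2001.
December 25, 2001 is a Tuesday and not a day on which the transfer agent is closed, so no extension applies.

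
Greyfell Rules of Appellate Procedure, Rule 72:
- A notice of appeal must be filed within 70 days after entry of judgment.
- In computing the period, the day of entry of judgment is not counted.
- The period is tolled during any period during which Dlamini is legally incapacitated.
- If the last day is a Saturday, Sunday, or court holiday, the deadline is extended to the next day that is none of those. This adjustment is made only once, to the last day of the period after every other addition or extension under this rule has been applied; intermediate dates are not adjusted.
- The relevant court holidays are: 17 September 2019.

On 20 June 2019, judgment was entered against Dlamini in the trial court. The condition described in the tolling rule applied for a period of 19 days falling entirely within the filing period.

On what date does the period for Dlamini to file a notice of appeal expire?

September 18, 2019

70 days after 20 June 2019 is August 29, 2019.
Tolling adds 19 days: August 29, 2019 + 19 days = September 17, 2019.
September 17, 2019 is a listed holiday. The next qualifying day is September 18, 2019.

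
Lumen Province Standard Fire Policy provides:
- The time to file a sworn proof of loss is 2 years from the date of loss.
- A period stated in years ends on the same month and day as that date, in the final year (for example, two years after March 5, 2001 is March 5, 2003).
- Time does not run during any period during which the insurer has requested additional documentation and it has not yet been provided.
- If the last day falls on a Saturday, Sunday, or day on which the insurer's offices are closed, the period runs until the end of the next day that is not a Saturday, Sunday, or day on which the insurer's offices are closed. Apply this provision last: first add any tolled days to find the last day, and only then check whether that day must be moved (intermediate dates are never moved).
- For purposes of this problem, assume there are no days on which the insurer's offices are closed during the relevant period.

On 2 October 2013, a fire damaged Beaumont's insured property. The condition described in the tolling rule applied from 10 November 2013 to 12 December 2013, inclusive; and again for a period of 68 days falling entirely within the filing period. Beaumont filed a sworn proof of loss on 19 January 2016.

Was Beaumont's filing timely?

2 years after 2 October 2013 is October 2, 2015.
From November 10, 2013 through December 12, 2013 inclusive is 33 days; tolling adds 33 days: October 2, 2015 + 33 days = November 4, 2015.
Tolling adds 68 days: November 4, 2015 + 68 days = January 11, 2016.
January 11, 2016 is a Monday and not a day on which the insurer's offices are closed, so no extension applies.
The deadline is January 11, 2016; the filing on January 19, 2016 is after that date.

No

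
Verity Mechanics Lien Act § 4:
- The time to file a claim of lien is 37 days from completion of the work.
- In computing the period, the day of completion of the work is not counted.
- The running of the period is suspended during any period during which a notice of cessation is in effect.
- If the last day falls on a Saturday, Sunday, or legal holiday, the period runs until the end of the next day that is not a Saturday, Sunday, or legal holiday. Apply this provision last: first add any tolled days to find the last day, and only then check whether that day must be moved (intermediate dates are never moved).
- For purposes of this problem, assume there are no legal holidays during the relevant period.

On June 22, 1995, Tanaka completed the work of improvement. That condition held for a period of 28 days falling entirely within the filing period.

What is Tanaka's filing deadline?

August 28, 1995

37 days after June 22, 1995 is July 29, 1995.
Tolling adds 28 days: July 29, 1995 + 28 days = August 26, 1995.
August 26, 1995 is Saturday; August 27, 1995 is Sunday. The next qualifying day is August 28, 1995.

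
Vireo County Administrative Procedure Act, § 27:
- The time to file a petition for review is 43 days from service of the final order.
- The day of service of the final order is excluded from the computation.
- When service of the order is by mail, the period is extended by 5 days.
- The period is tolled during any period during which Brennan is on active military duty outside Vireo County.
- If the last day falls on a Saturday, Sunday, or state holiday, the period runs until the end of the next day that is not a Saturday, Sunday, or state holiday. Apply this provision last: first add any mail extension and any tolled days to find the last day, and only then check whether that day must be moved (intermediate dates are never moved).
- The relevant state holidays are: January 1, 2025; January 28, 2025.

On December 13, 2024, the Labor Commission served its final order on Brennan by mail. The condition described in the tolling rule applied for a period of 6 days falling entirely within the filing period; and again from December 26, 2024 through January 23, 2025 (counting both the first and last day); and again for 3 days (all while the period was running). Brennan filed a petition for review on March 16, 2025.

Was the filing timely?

No

43 days after December 13, 2024 is January 25, 2025.
Service was by mail, adding 5 days: January 25, 2025 + 5 days = January 30, 2025.
Tolling adds 6 days: January 30, 2025 + 6 days = February 5, 2025.
From December 26, 2024 through January 23, 2025 inclusive is 29 days; tolling adds 29 days: February 5, 2025 + 29 days = March 6, 2025.
Tolling adds 3 days: March 6, 2025 + 3 days = March 9, 2025.
March 9, 2025 is Sunday. The next qualifying day is March 10, 2025.
The deadline is March 10, 2025; the filing on March 16, 2025 is after that date.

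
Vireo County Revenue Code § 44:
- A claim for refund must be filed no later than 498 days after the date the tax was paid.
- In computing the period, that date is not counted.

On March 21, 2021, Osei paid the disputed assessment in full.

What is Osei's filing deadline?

498 days after March 21, 2021 is August 1, 2022.

August 1, 2022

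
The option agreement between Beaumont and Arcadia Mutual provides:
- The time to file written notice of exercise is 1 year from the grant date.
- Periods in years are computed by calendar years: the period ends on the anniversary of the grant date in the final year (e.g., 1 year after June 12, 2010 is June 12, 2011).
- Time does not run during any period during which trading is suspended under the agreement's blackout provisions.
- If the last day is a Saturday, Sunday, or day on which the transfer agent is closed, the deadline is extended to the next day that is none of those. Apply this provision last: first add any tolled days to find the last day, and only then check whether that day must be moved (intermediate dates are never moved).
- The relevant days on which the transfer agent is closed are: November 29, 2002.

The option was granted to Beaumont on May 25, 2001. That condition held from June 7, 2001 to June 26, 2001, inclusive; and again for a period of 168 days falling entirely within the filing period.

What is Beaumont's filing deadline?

1 year after May 25, 2001 is May 25, 2002.
From June 7, 2001 through June 26, 2001 inclusive is 20 days; tolling adds 20 days: May 25, 2002 + 20 days = June 14, 2002.
Tolling adds 168 days: June 14, 2002 + 168 days = November 29, 2002.
November 29, 2002 is a listed holiday; November 30, 2002 is Saturday; December 1, 2002 is Sunday. The next qualifying day is December 2, 2002.

December 2, 2002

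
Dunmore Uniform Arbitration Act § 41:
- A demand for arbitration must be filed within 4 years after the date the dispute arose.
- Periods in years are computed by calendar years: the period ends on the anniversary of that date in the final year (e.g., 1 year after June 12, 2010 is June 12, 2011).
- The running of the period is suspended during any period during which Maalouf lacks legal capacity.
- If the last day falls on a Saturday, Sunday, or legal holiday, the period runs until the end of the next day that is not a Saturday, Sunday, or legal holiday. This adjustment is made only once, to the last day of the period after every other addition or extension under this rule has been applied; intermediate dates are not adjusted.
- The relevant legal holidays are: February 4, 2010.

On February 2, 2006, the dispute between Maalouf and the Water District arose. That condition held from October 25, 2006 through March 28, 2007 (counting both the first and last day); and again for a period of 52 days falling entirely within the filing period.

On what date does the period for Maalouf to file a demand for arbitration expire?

August 30, 2010

4 years after February 2, 2006 is February 2, 2010.
From October 25, 2006 through March 28, 2007 inclusive is 155 days; tolling adds 155 days: February 2, 2010 + 155 days = July 7, 2010.
Tolling adds 52 days: July 7, 2010 + 52 days = August 28, 2010.
August 28, 2010 is Saturday; August 29, 2010 is Sunday. The next qualifying day is August 30, 2010.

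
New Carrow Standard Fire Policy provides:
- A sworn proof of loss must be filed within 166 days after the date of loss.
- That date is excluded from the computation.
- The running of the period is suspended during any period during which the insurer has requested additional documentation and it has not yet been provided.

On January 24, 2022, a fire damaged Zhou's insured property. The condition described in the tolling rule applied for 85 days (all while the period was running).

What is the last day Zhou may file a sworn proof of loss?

October 2, 2022

166 days after January 24, 2022 is July 9, 2022.
Tolling adds 85 days: July 9, 2022 + 85 days = October 2, 2022.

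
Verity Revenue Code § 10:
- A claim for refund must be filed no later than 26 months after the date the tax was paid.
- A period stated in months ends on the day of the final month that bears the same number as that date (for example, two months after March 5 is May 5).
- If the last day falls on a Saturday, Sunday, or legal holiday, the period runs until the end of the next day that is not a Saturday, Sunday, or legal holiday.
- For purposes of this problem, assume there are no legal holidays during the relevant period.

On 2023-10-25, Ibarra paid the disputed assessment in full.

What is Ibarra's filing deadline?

December 25, 2025

26 months after 2023-10-25 is December 25, 2025.
December 25, 2025 is a Thursday and not a legal holiday, so no extension applies.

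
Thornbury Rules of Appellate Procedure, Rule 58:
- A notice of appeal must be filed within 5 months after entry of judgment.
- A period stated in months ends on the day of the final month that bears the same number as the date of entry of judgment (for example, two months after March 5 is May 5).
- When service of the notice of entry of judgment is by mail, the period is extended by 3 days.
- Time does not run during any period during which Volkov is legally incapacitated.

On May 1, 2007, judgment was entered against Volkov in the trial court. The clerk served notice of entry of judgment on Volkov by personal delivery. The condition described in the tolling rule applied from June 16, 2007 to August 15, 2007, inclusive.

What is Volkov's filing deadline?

December 1, 2007

5 months after May 1, 2007 is October 1, 2007.
Service was not by mail, so no mail extension applies.
From June 16, 2007 through August 15, 2007 inclusive is 61 days; tolling adds 61 days: October 1, 2007 + 61 days = December 1, 2007.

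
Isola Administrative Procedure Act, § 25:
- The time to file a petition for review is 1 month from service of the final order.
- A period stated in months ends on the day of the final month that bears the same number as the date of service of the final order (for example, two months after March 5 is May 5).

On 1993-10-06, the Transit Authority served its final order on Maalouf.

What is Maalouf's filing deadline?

1 month after 1993-10-06 is November 6, 1993.

November 6, 1993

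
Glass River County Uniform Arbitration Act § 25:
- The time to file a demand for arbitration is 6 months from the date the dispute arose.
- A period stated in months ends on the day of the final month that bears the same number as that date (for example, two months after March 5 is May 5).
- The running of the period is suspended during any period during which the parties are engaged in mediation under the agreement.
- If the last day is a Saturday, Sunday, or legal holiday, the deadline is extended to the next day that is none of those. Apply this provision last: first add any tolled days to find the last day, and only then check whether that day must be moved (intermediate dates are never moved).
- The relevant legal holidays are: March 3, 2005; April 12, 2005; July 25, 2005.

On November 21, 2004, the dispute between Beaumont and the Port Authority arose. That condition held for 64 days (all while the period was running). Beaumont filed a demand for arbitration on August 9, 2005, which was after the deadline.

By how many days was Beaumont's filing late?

6 months after November 21, 2004 is May 21, 2005.
Tolling adds 64 days: May 21, 2005 + 64 days = July 24, 2005.
July 24, 2005 is Sunday; July 25, 2005 is a listed holiday. The next qualifying day is July 26, 2005.
The deadline is July 26, 2005; from July 26, 2005 to August 9, 2005 is 14 days.

14 days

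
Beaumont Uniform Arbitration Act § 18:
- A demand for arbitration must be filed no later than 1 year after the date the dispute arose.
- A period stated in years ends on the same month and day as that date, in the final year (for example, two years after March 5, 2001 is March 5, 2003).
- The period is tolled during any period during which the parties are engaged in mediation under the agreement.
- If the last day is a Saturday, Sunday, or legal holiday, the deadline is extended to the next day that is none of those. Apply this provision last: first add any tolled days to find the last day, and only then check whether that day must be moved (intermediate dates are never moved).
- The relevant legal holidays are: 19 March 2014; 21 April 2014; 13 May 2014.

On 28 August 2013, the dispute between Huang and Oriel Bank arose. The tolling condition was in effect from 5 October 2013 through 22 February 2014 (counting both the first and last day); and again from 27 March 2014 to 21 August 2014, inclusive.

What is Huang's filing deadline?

June 15, 2015

1 year after 28 August 2013 is August 28, 2014.
From October 5, 2013 through February 22, 2014 inclusive is 141 days; tolling adds 141 days: August 28, 2014 + 141 days = January 16, 2015.
From March 27, 2014 through August 21, 2014 inclusive is 148 days; tolling adds 148 days: January 16, 2015 + 148 days = June 13, 2015.
June 13, 2015 is Saturday; June 14, 2015 is Sunday. The next qualifying day is June 15, 2015.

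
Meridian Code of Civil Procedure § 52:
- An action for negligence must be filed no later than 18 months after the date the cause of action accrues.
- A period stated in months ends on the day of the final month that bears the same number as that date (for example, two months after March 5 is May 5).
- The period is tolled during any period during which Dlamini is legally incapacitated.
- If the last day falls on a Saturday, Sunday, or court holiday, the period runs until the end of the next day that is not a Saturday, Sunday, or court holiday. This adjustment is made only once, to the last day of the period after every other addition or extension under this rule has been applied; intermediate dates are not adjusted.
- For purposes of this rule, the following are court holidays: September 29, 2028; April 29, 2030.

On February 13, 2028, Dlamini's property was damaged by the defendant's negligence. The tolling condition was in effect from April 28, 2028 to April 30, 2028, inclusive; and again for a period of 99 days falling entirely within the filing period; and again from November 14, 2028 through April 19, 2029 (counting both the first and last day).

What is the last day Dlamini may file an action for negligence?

April 30, 2030

18 months after February 13, 2028 is August 13, 2029.
From April 28, 2028 through April 30, 2028 inclusive is 3 days; tolling adds 3 days: August 13, 2029 + 3 days = August 16, 2029.
Tolling adds 99 days: August 16, 2029 + 99 days = November 23, 2029.
From November 14, 2028 through April 19, 2029 inclusive is 157 days; tolling adds 157 days: November 23, 2029 + 157 days = April 29, 2030.
April 29, 2030 is a listed holiday. The next qualifying day is April 30, 2030.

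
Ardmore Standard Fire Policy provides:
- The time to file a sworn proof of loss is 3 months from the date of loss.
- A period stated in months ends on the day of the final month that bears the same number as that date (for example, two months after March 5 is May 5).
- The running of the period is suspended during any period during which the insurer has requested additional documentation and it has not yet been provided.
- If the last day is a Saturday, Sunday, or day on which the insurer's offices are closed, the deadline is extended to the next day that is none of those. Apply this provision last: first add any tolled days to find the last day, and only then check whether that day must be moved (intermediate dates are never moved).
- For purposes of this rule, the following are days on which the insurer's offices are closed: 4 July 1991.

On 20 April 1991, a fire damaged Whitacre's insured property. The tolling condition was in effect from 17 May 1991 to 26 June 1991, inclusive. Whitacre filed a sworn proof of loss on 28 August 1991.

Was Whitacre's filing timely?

3 months after 20 April 1991 is July 20, 1991.
From May 17, 1991 through June 26, 1991 inclusive is 41 days; tolling adds 41 days: July 20, 1991 + 41 days = August 30, 1991.
August 30, 1991 is a Friday and not a day on which the insurer's offices are closed, so no extension applies.
The deadline is August 30, 1991; the filing on August 28, 1991 is on or before that date.

Yes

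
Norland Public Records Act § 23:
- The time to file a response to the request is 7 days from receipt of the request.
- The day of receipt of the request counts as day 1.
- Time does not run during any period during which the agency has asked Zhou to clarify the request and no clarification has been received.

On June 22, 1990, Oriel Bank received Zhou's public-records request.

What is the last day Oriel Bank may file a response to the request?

June 28, 1990

Counting June 22, 1990 as day 1, day 7 is June 28, 1990.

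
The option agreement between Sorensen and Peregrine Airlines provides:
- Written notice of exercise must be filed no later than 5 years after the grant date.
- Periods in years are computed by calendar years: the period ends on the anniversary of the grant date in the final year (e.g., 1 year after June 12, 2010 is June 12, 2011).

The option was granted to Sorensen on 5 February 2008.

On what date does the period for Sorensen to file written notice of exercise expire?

February 5, 2013

5 years after 5 February 2008 is February 5, 2013.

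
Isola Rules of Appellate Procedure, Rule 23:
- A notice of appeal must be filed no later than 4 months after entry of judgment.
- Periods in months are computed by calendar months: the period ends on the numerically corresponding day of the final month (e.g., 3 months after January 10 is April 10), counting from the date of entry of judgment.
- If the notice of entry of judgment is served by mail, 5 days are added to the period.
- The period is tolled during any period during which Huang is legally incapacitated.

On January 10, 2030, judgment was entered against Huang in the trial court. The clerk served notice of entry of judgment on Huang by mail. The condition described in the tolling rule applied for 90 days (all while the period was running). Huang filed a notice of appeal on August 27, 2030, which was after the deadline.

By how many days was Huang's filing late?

4 months after January 10, 2030 is May 10, 2030.
Service was by mail, adding 5 days: May 10, 2030 + 5 days = May 15, 2030.
Tolling adds 90 days: May 15, 2030 + 90 days = August 13, 2030.
The deadline is August 13, 2030; from August 13, 2030 to August 27, 2030 is 14 days.

14 days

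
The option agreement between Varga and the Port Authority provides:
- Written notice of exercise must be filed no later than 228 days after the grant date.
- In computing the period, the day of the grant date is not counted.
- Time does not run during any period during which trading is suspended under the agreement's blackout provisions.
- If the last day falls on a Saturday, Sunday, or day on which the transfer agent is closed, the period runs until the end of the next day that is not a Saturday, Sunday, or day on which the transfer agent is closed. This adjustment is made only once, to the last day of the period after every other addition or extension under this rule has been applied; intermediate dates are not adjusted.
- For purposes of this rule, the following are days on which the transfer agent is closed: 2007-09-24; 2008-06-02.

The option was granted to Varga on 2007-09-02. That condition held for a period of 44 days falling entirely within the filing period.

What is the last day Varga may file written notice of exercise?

June 3, 2008

228 days after 2007-09-02 is April 17, 2008.
Tolling adds 44 days: April 17, 2008 + 44 days = May 31, 2008.
May 31, 2008 is Saturday; June 1, 2008 is Sunday; June 2, 2008 is a listed holiday. The next qualifying day is June 3, 2008.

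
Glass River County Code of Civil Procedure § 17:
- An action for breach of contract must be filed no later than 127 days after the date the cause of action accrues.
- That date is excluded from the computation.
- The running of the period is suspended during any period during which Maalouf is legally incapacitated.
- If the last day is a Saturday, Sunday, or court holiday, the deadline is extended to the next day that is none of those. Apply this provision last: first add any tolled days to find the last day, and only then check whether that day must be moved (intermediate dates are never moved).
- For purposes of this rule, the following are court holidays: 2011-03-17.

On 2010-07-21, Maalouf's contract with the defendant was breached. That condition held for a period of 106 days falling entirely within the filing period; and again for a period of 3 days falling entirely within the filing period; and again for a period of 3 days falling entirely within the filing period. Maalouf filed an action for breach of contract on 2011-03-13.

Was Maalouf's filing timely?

127 days after 2010-07-21 is November 25, 2010.
Tolling adds 106 days: November 25, 2010 + 106 days = March 11, 2011.
Tolling adds 3 days: March 11, 2011 + 3 days = March 14, 2011.
Tolling adds 3 days: March 14, 2011 + 3 days = March 17, 2011.
March 17, 2011 is a listed holiday. The next qualifying day is March 18, 2011.
The deadline is March 18, 2011; the filing on March 13, 2011 is on or before that date.

Yes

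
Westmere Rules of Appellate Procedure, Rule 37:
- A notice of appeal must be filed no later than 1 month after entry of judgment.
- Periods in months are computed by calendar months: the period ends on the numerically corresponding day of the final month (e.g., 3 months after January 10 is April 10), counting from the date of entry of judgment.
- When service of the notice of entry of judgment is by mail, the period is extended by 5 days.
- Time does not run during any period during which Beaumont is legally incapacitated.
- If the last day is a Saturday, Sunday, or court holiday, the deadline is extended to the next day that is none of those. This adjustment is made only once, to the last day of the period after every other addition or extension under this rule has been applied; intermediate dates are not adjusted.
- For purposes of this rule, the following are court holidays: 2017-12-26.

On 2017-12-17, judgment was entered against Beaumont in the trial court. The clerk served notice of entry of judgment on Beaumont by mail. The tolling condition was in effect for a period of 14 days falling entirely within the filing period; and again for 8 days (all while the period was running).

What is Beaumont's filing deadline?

February 13, 2018

1 month after 2017-12-17 is January 17, 2018.
Service was by mail, adding 5 days: January 17, 2018 + 5 days = January 22, 2018.
Tolling adds 14 days: January 22, 2018 + 14 days = February 5, 2018.
Tolling adds 8 days: February 5, 2018 + 8 days = February 13, 2018.
February 13, 2018 is a Tuesday and not a court holiday, so no extension applies.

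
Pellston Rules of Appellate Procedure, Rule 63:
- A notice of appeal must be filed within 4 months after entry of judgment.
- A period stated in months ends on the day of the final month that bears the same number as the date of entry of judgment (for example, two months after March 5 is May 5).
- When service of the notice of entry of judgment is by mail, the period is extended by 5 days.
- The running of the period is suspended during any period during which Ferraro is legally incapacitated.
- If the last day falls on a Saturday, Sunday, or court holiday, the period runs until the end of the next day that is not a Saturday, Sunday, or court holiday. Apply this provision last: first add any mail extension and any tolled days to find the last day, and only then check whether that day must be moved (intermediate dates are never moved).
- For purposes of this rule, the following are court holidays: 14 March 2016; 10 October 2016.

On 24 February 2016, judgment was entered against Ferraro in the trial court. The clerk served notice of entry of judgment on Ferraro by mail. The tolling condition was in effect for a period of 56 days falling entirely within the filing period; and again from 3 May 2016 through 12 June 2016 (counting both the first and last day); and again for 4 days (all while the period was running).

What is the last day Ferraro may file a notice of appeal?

4 months after 24 February 2016 is June 24, 2016.
Service was by mail, adding 5 days: June 24, 2016 + 5 days = June 29, 2016.
Tolling adds 56 days: June 29, 2016 + 56 days = August 24, 2016.
From May 3, 2016 through June 12, 2016 inclusive is 41 days; tolling adds 41 days: August 24, 2016 + 41 days = October 4, 2016.
Tolling adds 4 days: October 4, 2016 + 4 days = October 8, 2016.
October 8, 2016 is Saturday; October 9, 2016 is Sunday; October 10, 2016 is a listed holiday. The next qualifying day is October 11, 2016.

October 11, 2016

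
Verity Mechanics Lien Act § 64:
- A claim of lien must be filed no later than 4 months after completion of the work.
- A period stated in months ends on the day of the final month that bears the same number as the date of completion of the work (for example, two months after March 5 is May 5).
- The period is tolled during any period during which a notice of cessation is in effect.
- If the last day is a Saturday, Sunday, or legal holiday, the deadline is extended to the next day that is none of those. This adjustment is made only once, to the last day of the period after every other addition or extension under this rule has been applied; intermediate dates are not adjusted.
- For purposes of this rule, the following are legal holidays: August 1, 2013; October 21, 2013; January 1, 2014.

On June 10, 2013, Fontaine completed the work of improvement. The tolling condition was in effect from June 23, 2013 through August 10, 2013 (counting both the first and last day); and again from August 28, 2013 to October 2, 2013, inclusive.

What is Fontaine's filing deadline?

January 3, 2014

4 months after June 10, 2013 is October 10, 2013.
From June 23, 2013 through August 10, 2013 inclusive is 49 days; tolling adds 49 days: October 10, 2013 + 49 days = November 28, 2013.
From August 28, 2013 through October 2, 2013 inclusive is 36 days; tolling adds 36 days: November 28, 2013 + 36 days = January 3, 2014.
January 3, 2014 is a Friday and not a legal holiday, so no extension applies.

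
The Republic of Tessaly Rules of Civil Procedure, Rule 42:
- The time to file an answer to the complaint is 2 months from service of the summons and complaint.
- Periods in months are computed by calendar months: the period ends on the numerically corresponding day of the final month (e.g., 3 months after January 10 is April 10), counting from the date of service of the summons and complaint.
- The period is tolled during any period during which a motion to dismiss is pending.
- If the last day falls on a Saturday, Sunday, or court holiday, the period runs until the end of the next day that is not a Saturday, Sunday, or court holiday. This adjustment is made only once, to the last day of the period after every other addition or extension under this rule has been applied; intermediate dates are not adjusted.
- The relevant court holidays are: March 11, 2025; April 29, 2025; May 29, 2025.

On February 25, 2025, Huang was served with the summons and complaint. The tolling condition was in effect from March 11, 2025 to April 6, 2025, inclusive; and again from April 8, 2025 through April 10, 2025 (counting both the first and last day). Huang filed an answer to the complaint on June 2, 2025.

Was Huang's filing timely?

No

2 months after February 25, 2025 is April 25, 2025.
From March 11, 2025 through April 6, 2025 inclusive is 27 days; tolling adds 27 days: April 25, 2025 + 27 days = May 22, 2025.
From April 8, 2025 through April 10, 2025 inclusive is 3 days; tolling adds 3 days: May 22, 2025 + 3 days = May 25, 2025.
May 25, 2025 is Sunday. The next qualifying day is May 26, 2025.
The deadline is May 26, 2025; the filing on June 2, 2025 is after that date.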